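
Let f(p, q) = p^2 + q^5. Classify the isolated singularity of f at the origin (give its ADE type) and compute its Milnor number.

The Hessian of f at 0 has rank 1. Corank 1: A-series; mu = 4 gives A_4.

Type A_{4}, Milnor number mu = 4.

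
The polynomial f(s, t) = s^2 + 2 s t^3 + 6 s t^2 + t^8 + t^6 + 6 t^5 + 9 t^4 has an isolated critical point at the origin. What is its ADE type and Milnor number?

The Hessian of f at 0 has rank 1. Corank 1: A-series; mu = 7 gives A_7.

Type A_{7}, Milnor number mu = 7.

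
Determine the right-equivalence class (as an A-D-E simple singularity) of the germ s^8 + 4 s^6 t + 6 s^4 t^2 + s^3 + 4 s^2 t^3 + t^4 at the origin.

E6

The Hessian of f at 0 is [[0, 0], [0, 0]] with rank 0, so corank 2. A Groebner basis of the Jacobian ideal J(f) in C{s,t} is {t^3, s^2}; counting standard monomials gives mu = 6. Corank 2; j^3 = s^3 is a perfect cube, so E-series; the 4-jet and mu = 6 give E_6.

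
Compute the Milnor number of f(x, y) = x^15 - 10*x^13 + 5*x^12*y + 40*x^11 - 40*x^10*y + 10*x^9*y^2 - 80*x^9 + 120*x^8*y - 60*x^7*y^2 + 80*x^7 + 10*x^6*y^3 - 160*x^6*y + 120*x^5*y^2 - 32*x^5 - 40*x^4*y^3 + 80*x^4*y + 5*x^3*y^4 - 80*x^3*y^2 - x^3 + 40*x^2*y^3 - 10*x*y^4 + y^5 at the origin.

8

The Hessian of f at 0 has rank 0. Corank 2; j^3 = -x^3 is a perfect cube, so E-series; the 5-jet and mu = 8 give E_8.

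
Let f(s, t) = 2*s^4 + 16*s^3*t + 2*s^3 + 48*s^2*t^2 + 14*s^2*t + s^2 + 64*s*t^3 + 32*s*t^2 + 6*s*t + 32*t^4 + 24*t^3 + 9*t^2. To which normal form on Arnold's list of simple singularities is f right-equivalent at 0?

A_3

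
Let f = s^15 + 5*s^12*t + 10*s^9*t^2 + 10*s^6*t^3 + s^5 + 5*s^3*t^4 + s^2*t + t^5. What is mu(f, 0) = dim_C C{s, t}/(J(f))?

The Hessian of f at 0 has rank 0. Corank 2; j^3 = s^2*t has shape L^2 M (L != M), so D-series; mu = 6 gives D_6.

6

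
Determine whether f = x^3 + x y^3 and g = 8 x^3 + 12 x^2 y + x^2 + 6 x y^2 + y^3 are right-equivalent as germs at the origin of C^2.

The Hessian of f at 0 has rank 0. Corank 2; j^3 = x^3 is a perfect cube, so E-series; the 4-jet and mu = 7 give E_7. The Hessian of g at 0 has rank 1. Corank 1: A-series; mu = 2 gives A_2. f is E_7 but g is A_2, hence not right-equivalent.

No.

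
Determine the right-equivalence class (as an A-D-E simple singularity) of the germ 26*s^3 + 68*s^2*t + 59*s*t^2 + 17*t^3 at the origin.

D_4

The Hessian of f at 0 has rank 0. Corank 2; j^3 = (s + t)*(26*s^2 + 42*s*t + 17*t^2) splits into three distinct lines over C (the quadratic factor has nonzero discriminant), so D_4.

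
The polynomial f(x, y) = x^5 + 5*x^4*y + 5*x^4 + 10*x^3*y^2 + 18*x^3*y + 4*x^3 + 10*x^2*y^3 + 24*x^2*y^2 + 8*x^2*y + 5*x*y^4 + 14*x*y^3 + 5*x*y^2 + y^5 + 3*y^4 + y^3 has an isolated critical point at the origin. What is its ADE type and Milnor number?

Type D_{5}, Milnor number mu = 5.

The Hessian of f at 0 has rank 0. Corank 2; j^3 = (x + y)*(2*x + y)^2 has shape L^2 M (L != M), so D-series; mu = 5 gives D_5.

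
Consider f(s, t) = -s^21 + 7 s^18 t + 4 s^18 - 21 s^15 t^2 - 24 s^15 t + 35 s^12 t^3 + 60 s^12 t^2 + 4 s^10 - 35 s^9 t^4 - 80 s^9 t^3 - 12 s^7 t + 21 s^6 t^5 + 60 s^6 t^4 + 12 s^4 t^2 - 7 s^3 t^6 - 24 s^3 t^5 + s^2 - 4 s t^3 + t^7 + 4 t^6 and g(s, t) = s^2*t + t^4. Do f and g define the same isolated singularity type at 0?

The Hessian of f at 0 is [[2, 0], [0, 0]] with rank 1, so corank 1. A Groebner basis of the Jacobian ideal J(f) in C{s,t} is {-s/2 + t^3, s^2}; counting standard monomials gives mu = 6. Corank 1: A-series; mu = 6 gives A_6. The Hessian of g at 0 is [[0, 0], [0, 0]] with rank 0, so corank 2. A Groebner basis of the Jacobian ideal J(g) in C{s,t} is {s^3, s^2/4 + t^3, s*t}; counting standard monomials gives mu = 5. Corank 2; j^3 = s^2*t has shape L^2 M (L != M), so D-series; mu = 5 gives D_5. f is A_6 but g is D_5, hence not right-equivalent.

No.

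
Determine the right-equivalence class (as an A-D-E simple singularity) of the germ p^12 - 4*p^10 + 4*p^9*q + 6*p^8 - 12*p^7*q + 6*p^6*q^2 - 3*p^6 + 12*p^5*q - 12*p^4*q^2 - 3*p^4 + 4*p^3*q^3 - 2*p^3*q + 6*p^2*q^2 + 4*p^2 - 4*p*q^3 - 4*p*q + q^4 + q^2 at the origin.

A3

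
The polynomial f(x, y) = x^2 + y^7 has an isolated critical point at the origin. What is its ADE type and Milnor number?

The Hessian of f at 0 has rank 1. Corank 1: A-series; mu = 6 gives A_6.

Type A_{6}, Milnor number mu = 6.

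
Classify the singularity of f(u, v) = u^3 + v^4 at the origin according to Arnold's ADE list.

E_{6}

The Hessian of f at 0 is [[0, 0], [0, 0]] with rank 0, so corank 2. A Groebner basis of the Jacobian ideal J(f) in C{u,v} is {v^3, u^2}; counting standard monomials gives mu = 6. Corank 2; j^3 = u^3 is a perfect cube, so E-series; the 4-jet and mu = 6 give E_6.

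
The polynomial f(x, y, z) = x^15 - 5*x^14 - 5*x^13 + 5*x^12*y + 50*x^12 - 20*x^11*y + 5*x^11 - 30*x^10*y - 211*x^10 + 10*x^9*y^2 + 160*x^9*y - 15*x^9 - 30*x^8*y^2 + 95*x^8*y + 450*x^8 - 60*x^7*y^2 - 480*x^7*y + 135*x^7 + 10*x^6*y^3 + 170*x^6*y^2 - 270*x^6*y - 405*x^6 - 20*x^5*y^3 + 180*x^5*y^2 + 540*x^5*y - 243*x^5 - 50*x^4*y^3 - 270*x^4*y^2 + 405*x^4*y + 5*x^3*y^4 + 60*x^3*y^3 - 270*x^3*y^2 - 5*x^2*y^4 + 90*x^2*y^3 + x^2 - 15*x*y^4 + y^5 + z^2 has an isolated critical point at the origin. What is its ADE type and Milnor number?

Type A_4, Milnor number mu = 4.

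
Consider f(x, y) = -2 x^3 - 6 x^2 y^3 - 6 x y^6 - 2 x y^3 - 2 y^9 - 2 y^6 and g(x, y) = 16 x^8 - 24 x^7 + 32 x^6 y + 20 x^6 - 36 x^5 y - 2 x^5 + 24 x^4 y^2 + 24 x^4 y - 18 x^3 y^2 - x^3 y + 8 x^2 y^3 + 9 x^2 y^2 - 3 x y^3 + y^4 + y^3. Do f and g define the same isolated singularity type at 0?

Yes.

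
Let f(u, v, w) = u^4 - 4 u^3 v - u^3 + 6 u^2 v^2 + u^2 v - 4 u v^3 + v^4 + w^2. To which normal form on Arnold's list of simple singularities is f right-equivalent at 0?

D_5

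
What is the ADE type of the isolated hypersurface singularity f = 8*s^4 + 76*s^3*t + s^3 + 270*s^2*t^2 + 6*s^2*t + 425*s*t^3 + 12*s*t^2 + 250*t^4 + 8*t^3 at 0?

E_{7}

The Hessian of f at 0 is [[0, 0], [0, 0]] with rank 0, so corank 2. A Groebner basis of the Jacobian ideal J(f) in C{s,t} is {3*s^2/4 + 3*s*t + t^4 + t^3/4 + 3*t^2, s^3 + 27*s^2/2 + 54*s*t + 25*t^3/2 + 54*t^2, s^2*t - 17*s^2/4 - 17*s*t - 65*t^3/12 - 17*t^2, s^2 + s*t^2 + 4*s*t + 7*t^3/3 + 4*t^2}; counting standard monomials gives mu = 7. Corank 2; j^3 = (s + 2*t)^3 is a perfect cube, so E-series; the 4-jet and mu = 7 give E_7.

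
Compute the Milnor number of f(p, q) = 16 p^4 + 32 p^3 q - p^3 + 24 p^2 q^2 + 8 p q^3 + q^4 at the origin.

The Hessian of f at 0 is [[0, 0], [0, 0]] with rank 0, so corank 2. A Groebner basis of the Jacobian ideal J(f) in C{p,q} is {q^4, p*q^2 + q^3/6, p^2}; counting standard monomials gives mu = 6. Corank 2; j^3 = -p^3 is a perfect cube, so E-series; the 4-jet and mu = 6 give E_6.

6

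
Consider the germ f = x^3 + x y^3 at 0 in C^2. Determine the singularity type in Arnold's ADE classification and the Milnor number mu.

Type E_{7}, Milnor number mu = 7.

The Hessian of f at 0 is [[0, 0], [0, 0]] with rank 0, so corank 2. A Groebner basis of the Jacobian ideal J(f) in C{x,y} is {x^3, x*y^2, 3*x^2 + y^3}; counting standard monomials gives mu = 7. Corank 2; j^3 = x^3 is a perfect cube, so E-series; the 4-jet and mu = 7 give E_7.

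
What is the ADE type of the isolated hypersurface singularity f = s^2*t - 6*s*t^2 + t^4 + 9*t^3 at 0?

D_5

The Hessian of f at 0 has rank 0. Corank 2; j^3 = t*(s - 3*t)^2 has shape L^2 M (L != M), so D-series; mu = 5 gives D_5.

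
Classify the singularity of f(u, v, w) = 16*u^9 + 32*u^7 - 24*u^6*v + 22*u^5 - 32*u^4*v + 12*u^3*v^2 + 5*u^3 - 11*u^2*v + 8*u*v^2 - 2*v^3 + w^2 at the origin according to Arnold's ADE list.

D4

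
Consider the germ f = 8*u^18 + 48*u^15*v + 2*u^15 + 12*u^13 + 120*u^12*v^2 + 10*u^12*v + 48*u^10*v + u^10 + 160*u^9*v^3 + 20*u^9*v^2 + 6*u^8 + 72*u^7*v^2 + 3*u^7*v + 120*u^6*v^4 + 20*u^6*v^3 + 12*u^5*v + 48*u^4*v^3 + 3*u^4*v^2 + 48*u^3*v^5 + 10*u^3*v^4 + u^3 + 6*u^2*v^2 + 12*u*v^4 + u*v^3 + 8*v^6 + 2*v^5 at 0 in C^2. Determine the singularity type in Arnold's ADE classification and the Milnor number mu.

Type E7, Milnor number mu = 7.

The Hessian of f at 0 is [[0, 0], [0, 0]] with rank 0, so corank 2. A Groebner basis of the Jacobian ideal J(f) in C{u,v} is {-u^2/4 + v^4 - v^3/12, u^3, u^2*v + u^2/12 + v^3/36, u^2/2 + u*v^2 + v^3/6}; counting standard monomials gives mu = 7. Corank 2; j^3 = u^3 is a perfect cube, so E-series; the 4-jet and mu = 7 give E_7.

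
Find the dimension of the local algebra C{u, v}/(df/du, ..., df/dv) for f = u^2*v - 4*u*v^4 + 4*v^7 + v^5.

6

The Hessian of f at 0 is [[0, 0], [0, 0]] with rank 0, so corank 2. A Groebner basis of the Jacobian ideal J(f) in C{u,v} is {-u*v/2 + v^4, u*v^2, u^2 + 5*u*v/2}; counting standard monomials gives mu = 6. Corank 2; j^3 = u^2*v has shape L^2 M (L != M), so D-series; mu = 6 gives D_6.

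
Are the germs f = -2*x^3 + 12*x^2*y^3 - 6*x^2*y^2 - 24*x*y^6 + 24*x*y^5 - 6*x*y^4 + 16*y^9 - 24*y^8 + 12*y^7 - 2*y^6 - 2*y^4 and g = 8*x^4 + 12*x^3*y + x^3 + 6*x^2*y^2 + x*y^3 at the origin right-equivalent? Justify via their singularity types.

The Hessian of f at 0 has rank 0. Corank 2; j^3 = -2*x^3 is a perfect cube, so E-series; the 4-jet and mu = 6 give E_6. The Hessian of g at 0 has rank 0. Corank 2; j^3 = x^3 is a perfect cube, so E-series; the 4-jet and mu = 7 give E_7. f is E_6 but g is E_7, hence not right-equivalent.

No.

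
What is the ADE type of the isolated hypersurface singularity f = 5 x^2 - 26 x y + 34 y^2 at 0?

A1

The Hessian of f at 0 has rank 2. Corank 0: nondegenerate Morse point, so A_1.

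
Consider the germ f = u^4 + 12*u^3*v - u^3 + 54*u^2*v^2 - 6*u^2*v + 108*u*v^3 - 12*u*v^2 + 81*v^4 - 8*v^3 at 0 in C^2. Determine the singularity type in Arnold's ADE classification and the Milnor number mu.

Type E_{6}, Milnor number mu = 6.

The Hessian of f at 0 is [[0, 0], [0, 0]] with rank 0, so corank 2. A Groebner basis of the Jacobian ideal J(f) in C{u,v} is {v^4, u*v^2 + 7*v^3/3, u^2 + 4*u*v + 4*v^2}; counting standard monomials gives mu = 6. Corank 2; j^3 = -(u + 2*v)^3 is a perfect cube, so E-series; the 4-jet and mu = 6 give E_6.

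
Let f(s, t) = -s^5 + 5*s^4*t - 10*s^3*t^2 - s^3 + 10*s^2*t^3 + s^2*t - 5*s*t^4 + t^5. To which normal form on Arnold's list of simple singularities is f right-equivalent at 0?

D6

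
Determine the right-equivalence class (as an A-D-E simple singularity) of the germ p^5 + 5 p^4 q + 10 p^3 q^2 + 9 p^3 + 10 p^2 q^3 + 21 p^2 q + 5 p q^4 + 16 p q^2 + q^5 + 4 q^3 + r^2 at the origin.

D_{6}

The Hessian of f at 0 is [[0, 0, 0], [0, 0, 0], [0, 0, 2]] with rank 1, so corank 2. A Groebner basis of the Jacobian ideal J(f) in C{p,q,r} is {-243*p*q/5 + q^4 - 162*q^2/5, p*q^2 + 2*q^3/3, p^2 + 5*p*q/3 + 2*q^2/3, r}; counting standard monomials gives mu = 6. Corank 2; j^3 = (p + q)*(3*p + 2*q)^2 has shape L^2 M (L != M), so D-series; mu = 6 gives D_6.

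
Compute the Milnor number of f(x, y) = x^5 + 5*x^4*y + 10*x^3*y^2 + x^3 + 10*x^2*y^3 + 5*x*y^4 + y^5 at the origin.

8

The Hessian of f at 0 has rank 0. Corank 2; j^3 = x^3 is a perfect cube, so E-series; the 5-jet and mu = 8 give E_8.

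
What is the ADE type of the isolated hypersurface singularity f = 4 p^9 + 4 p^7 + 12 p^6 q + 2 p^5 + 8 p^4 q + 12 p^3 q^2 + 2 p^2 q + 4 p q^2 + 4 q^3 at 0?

The Hessian of f at 0 has rank 0. Corank 2; j^3 = 2*q*(p^2 + 2*p*q + 2*q^2) splits into three distinct lines over C (the quadratic factor has nonzero discriminant), so D_4.

D4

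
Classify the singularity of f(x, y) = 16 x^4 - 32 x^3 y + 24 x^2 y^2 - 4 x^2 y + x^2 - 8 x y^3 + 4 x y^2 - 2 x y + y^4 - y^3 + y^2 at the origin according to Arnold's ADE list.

The Hessian of f at 0 has rank 1. Corank 1: A-series; mu = 2 gives A_2.

A2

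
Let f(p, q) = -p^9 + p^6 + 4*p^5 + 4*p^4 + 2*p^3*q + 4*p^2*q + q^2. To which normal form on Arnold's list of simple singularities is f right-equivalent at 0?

A_8

The Hessian of f at 0 has rank 1. Corank 1: A-series; mu = 8 gives A_8.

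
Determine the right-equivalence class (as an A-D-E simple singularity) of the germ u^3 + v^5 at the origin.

The Hessian of f at 0 is [[0, 0], [0, 0]] with rank 0, so corank 2. A Groebner basis of the Jacobian ideal J(f) in C{u,v} is {v^4, u^2}; counting standard monomials gives mu = 8. Corank 2; j^3 = u^3 is a perfect cube, so E-series; the 5-jet and mu = 8 give E_8.

E_8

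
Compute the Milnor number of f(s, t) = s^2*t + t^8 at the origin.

9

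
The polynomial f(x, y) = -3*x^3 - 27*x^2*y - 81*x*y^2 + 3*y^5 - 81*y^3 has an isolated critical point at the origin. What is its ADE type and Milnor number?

Type E8, Milnor number mu = 8.

The Hessian of f at 0 has rank 0. Corank 2; j^3 = -3*(x + 3*y)^3 is a perfect cube, so E-series; the 5-jet and mu = 8 give E_8.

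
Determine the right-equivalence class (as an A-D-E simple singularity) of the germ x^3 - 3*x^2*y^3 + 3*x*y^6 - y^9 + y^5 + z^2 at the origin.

The Hessian of f at 0 has rank 1. Corank 2; j^3 = x^3 is a perfect cube, so E-series; the 5-jet and mu = 8 give E_8.

E_{8}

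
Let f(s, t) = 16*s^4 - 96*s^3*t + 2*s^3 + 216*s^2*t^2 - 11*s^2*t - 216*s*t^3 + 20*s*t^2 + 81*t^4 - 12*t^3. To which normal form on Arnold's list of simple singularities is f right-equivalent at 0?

The Hessian of f at 0 is [[0, 0], [0, 0]] with rank 0, so corank 2. A Groebner basis of the Jacobian ideal J(f) in C{s,t} is {s*t^2 - s*t/4 + t^2/2, -s*t/8 + t^3 + t^2/4, s^2 - 7*s*t/2 + 3*t^2}; counting standard monomials gives mu = 5. Corank 2; j^3 = (s - 2*t)^2*(2*s - 3*t) has shape L^2 M (L != M), so D-series; mu = 5 gives D_5.

D5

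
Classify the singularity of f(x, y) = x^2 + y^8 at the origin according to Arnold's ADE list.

The Hessian of f at 0 has rank 1. Corank 1: A-series; mu = 7 gives A_7.

A_{7}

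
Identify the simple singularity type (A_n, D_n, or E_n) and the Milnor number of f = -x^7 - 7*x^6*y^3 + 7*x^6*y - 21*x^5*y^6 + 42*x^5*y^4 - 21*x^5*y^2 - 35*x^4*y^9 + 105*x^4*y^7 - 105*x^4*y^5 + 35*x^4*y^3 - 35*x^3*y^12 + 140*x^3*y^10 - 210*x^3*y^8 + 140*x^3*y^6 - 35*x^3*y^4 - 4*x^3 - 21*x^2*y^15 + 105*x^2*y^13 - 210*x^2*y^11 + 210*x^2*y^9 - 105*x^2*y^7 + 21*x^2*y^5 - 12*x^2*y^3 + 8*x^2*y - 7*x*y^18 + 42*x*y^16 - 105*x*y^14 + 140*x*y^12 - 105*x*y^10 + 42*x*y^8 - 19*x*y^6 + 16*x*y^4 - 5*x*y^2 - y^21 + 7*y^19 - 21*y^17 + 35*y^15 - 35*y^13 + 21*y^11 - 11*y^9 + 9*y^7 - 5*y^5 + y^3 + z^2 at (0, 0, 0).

Type D_8, Milnor number mu = 8.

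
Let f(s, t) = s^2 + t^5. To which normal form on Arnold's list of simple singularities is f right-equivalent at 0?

The Hessian of f at 0 has rank 1. Corank 1: A-series; mu = 4 gives A_4.

A4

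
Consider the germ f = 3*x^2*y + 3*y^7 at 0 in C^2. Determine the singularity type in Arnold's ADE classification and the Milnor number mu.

Type D_8, Milnor number mu = 8.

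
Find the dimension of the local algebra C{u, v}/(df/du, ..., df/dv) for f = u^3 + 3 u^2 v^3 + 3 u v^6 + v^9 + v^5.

8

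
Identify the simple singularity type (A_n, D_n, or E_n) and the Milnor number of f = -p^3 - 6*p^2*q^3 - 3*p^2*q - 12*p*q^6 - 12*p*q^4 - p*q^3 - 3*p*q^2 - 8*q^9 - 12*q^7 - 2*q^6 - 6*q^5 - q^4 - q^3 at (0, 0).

Type E_{7}, Milnor number mu = 7.

The Hessian of f at 0 has rank 0. Corank 2; j^3 = -(p + q)^3 is a perfect cube, so E-series; the 4-jet and mu = 7 give E_7.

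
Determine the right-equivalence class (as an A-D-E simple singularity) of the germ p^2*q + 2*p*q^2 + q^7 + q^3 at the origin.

D8

The Hessian of f at 0 has rank 0. Corank 2; j^3 = q*(p + q)^2 has shape L^2 M (L != M), so D-series; mu = 8 gives D_8.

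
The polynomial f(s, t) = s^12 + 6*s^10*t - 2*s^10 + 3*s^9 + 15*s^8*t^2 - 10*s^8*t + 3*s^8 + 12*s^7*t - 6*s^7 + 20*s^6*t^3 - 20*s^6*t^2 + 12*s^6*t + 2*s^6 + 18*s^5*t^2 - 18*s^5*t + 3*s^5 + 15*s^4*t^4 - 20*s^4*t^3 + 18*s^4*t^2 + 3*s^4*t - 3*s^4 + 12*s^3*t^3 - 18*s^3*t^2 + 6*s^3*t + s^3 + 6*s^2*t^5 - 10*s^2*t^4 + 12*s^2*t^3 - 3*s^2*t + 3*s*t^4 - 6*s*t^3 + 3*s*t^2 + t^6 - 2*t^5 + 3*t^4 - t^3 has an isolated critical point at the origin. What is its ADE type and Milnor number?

The Hessian of f at 0 has rank 0. Corank 2; j^3 = (s - t)^3 is a perfect cube, so E-series; the 5-jet and mu = 8 give E_8.

Type E_8, Milnor number mu = 8.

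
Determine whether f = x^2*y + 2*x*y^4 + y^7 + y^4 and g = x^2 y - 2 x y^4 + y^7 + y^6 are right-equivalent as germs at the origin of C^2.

No.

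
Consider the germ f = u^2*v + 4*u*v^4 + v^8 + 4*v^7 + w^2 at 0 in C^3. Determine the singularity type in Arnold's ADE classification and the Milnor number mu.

The Hessian of f at 0 is [[0, 0, 0], [0, 0, 0], [0, 0, 2]] with rank 1, so corank 2. A Groebner basis of the Jacobian ideal J(f) in C{u,v,w} is {u^2*v^2, u^2*v + u^2/2 + u*v^3, u*v/2 + v^4, u^3, w}; counting standard monomials gives mu = 9. Corank 2; j^3 = u^2*v has shape L^2 M (L != M), so D-series; mu = 9 gives D_9.

Type D_{9}, Milnor number mu = 9.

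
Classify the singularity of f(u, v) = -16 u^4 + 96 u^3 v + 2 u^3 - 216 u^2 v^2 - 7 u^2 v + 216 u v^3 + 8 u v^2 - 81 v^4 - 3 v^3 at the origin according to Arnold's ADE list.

D_{5}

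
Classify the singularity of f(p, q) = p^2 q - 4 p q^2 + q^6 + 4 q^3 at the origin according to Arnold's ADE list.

D_{7}

The Hessian of f at 0 has rank 0. Corank 2; j^3 = q*(p - 2*q)^2 has shape L^2 M (L != M), so D-series; mu = 7 gives D_7.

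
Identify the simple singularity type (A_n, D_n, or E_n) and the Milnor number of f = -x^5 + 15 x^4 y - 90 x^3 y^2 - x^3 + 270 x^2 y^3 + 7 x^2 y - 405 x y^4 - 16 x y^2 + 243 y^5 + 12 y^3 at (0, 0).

Type D_{6}, Milnor number mu = 6.

The Hessian of f at 0 is [[0, 0], [0, 0]] with rank 0, so corank 2. A Groebner basis of the Jacobian ideal J(f) in C{x,y} is {x*y/5 + y^4 - 2*y^2/5, x*y^2 - 2*y^3, x^2 - 5*x*y + 6*y^2}; counting standard monomials gives mu = 6. Corank 2; j^3 = -(x - 3*y)*(x - 2*y)^2 has shape L^2 M (L != M), so D-series; mu = 6 gives D_6.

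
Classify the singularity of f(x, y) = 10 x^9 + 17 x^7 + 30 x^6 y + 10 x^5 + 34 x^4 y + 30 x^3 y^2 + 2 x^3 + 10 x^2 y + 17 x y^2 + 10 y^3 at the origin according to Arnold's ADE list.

The Hessian of f at 0 has rank 0. Corank 2; j^3 = (x + 2*y)*(2*x^2 + 6*x*y + 5*y^2) splits into three distinct lines over C (the quadratic factor has nonzero discriminant), so D_4.

D_{4}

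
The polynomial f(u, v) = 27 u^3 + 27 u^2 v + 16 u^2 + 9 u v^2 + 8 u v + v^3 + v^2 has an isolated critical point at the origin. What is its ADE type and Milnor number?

The Hessian of f at 0 is [[32, 8], [8, 2]] with rank 1, so corank 1. A Groebner basis of the Jacobian ideal J(f) in C{u,v} is {v^2, u + v/4}; counting standard monomials gives mu = 2. Corank 1: A-series; mu = 2 gives A_2.

Type A_2, Milnor number mu = 2.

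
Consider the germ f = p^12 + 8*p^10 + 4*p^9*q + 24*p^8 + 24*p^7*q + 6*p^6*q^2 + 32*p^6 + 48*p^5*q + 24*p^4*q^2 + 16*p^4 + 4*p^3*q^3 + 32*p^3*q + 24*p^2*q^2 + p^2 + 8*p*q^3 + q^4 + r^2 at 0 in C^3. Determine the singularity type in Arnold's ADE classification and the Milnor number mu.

The Hessian of f at 0 has rank 2. Corank 1: A-series; mu = 3 gives A_3.

Type A3, Milnor number mu = 3.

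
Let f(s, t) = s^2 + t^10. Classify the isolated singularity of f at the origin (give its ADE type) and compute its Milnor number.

The Hessian of f at 0 is [[2, 0], [0, 0]] with rank 1, so corank 1. A Groebner basis of the Jacobian ideal J(f) in C{s,t} is {t^9, s}; counting standard monomials gives mu = 9. Corank 1: A-series; mu = 9 gives A_9.

Type A9, Milnor number mu = 9.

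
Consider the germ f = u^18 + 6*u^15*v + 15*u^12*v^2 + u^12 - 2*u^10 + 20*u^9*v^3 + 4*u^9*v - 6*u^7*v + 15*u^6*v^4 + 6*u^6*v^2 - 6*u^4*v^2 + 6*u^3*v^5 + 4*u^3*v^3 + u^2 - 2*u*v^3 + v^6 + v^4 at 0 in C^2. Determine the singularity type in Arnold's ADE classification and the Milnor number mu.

Type A_3, Milnor number mu = 3.

The Hessian of f at 0 has rank 1. Corank 1: A-series; mu = 3 gives A_3.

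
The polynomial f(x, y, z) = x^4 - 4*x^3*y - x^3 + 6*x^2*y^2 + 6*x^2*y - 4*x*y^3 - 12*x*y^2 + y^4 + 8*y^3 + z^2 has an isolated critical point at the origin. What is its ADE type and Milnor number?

Type E_{6}, Milnor number mu = 6.

The Hessian of f at 0 has rank 1. Corank 2; j^3 = -(x - 2*y)^3 is a perfect cube, so E-series; the 4-jet and mu = 6 give E_6.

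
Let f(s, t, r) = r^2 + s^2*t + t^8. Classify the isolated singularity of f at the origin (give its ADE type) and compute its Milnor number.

Type D9, Milnor number mu = 9.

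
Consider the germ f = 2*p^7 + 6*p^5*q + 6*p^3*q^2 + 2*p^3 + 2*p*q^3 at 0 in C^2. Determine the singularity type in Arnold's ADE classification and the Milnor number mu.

The Hessian of f at 0 is [[0, 0], [0, 0]] with rank 0, so corank 2. A Groebner basis of the Jacobian ideal J(f) in C{p,q} is {p^3, p*q^2, 3*p^2 + q^3}; counting standard monomials gives mu = 7. Corank 2; j^3 = 2*p^3 is a perfect cube, so E-series; the 4-jet and mu = 7 give E_7.

Type E7, Milnor number mu = 7.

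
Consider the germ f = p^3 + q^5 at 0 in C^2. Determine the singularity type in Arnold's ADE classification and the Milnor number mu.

Type E_{8}, Milnor number mu = 8.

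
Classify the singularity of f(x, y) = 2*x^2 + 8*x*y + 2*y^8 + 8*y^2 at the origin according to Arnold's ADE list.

The Hessian of f at 0 has rank 1. Corank 1: A-series; mu = 7 gives A_7.

A7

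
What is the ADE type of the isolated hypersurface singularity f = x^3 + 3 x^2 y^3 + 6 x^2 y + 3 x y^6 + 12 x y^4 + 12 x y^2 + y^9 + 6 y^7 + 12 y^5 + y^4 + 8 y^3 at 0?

E_6

The Hessian of f at 0 has rank 0. Corank 2; j^3 = (x + 2*y)^3 is a perfect cube, so E-series; the 4-jet and mu = 6 give E_6.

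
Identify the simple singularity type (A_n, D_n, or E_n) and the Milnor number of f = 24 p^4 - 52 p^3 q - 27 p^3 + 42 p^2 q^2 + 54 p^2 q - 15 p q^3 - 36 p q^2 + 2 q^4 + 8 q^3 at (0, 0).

Type E7, Milnor number mu = 7.

The Hessian of f at 0 has rank 0. Corank 2; j^3 = -(3*p - 2*q)^3 is a perfect cube, so E-series; the 4-jet and mu = 7 give E_7.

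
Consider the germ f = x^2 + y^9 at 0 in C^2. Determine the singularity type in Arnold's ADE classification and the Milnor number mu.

The Hessian of f at 0 has rank 1. Corank 1: A-series; mu = 8 gives A_8.

Type A_{8}, Milnor number mu = 8.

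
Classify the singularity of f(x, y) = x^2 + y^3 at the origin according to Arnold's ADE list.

A_{2}

The Hessian of f at 0 has rank 1. Corank 1: A-series; mu = 2 gives A_2.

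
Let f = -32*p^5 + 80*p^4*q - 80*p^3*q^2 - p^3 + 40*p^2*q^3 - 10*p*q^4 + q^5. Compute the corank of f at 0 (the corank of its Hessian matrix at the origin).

2

The Hessian at 0 is [[0, 0], [0, 0]] of rank 0; hence corank 2.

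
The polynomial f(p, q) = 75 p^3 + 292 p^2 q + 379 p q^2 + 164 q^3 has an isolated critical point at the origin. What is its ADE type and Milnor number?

Type D_{4}, Milnor number mu = 4.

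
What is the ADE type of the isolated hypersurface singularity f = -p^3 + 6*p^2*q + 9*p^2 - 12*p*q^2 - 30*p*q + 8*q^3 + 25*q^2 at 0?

The Hessian of f at 0 has rank 1. Corank 1: A-series; mu = 2 gives A_2.

A2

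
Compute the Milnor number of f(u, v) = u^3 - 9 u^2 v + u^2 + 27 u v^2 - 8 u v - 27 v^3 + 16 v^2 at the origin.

The Hessian of f at 0 has rank 1. Corank 1: A-series; mu = 2 gives A_2.

2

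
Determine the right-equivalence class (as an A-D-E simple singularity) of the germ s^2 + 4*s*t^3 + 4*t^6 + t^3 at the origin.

A_{2}

The Hessian of f at 0 has rank 1. Corank 1: A-series; mu = 2 gives A_2.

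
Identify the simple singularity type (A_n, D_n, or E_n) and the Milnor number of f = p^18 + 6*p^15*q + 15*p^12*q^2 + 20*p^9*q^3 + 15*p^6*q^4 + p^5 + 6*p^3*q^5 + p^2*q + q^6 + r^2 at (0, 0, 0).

Type D7, Milnor number mu = 7.

The Hessian of f at 0 is [[0, 0, 0], [0, 0, 0], [0, 0, 2]] with rank 1, so corank 2. A Groebner basis of the Jacobian ideal J(f) in C{p,q,r} is {p^2/6 + q^5, p^3, p*q, r}; counting standard monomials gives mu = 7. Corank 2; j^3 = p^2*q has shape L^2 M (L != M), so D-series; mu = 7 gives D_7.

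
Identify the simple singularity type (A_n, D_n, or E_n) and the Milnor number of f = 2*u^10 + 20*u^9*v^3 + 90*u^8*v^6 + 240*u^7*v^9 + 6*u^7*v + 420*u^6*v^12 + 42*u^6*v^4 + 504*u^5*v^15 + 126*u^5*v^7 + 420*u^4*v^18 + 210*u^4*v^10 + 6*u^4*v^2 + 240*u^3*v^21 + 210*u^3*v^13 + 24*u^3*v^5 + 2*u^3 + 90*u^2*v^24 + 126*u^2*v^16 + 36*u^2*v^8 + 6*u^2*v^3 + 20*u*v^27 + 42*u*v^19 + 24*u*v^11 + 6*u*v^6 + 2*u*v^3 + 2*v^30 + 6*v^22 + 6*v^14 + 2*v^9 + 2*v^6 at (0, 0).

The Hessian of f at 0 has rank 0. Corank 2; j^3 = 2*u^3 is a perfect cube, so E-series; the 4-jet and mu = 7 give E_7.

Type E_{7}, Milnor number mu = 7.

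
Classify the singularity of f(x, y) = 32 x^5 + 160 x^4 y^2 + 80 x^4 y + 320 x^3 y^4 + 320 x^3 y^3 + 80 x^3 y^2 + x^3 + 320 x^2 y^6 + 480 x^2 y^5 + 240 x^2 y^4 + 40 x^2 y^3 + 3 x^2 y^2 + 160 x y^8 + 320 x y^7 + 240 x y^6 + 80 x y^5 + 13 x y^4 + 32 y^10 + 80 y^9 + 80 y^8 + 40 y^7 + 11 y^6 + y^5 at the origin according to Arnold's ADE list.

E_{8}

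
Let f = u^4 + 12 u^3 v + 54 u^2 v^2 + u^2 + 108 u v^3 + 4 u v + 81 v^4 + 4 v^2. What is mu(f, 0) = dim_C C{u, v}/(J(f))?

The Hessian of f at 0 has rank 1. Corank 1: A-series; mu = 3 gives A_3.

3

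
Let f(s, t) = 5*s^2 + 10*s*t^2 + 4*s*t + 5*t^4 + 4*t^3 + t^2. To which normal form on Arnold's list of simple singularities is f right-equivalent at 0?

A_{1}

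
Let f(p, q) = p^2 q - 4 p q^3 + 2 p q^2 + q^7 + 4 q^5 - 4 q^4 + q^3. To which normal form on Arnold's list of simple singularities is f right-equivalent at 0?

D_{8}

The Hessian of f at 0 has rank 0. Corank 2; j^3 = q*(p + q)^2 has shape L^2 M (L != M), so D-series; mu = 8 gives D_8.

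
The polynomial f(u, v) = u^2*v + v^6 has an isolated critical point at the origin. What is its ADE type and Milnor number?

Type D_7, Milnor number mu = 7.

The Hessian of f at 0 has rank 0. Corank 2; j^3 = u^2*v has shape L^2 M (L != M), so D-series; mu = 7 gives D_7.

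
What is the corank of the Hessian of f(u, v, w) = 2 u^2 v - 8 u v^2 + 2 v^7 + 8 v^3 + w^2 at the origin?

2

Hessian at 0 has rank 1.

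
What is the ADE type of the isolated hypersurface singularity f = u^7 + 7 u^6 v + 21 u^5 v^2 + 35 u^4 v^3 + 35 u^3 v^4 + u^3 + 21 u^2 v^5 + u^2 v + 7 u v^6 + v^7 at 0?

The Hessian of f at 0 has rank 0. Corank 2; j^3 = u^2*(u + v) has shape L^2 M (L != M), so D-series; mu = 8 gives D_8.

D_8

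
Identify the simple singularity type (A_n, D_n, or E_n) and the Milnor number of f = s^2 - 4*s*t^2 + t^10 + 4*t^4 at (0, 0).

The Hessian of f at 0 has rank 1. Corank 1: A-series; mu = 9 gives A_9.

Type A_{9}, Milnor number mu = 9.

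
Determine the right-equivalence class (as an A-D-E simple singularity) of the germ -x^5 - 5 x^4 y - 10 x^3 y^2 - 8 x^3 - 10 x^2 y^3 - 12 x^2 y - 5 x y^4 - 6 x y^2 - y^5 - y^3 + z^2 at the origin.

E_{8}

The Hessian of f at 0 has rank 1. Corank 2; j^3 = -(2*x + y)^3 is a perfect cube, so E-series; the 5-jet and mu = 8 give E_8.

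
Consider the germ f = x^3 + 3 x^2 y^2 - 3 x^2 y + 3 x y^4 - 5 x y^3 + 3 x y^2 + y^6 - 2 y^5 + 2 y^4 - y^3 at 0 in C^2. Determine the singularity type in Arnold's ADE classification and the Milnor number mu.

Type E_{7}, Milnor number mu = 7.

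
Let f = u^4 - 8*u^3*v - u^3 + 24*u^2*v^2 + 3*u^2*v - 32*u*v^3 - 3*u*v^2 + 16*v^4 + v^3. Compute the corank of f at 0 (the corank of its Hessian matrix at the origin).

The Hessian at 0 is [[0, 0], [0, 0]] of rank 0; hence corank 2.

2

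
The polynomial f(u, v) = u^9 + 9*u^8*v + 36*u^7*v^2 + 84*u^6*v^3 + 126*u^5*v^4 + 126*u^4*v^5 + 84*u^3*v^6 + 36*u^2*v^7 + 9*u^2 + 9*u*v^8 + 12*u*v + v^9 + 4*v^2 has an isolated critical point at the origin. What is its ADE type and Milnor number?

Type A_8, Milnor number mu = 8.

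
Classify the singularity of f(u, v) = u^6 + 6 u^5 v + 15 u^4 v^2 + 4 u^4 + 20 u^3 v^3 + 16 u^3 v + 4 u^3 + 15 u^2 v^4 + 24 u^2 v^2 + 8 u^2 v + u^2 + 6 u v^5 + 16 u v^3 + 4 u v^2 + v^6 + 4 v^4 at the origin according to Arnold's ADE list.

The Hessian of f at 0 has rank 1. Corank 1: A-series; mu = 5 gives A_5.

A_5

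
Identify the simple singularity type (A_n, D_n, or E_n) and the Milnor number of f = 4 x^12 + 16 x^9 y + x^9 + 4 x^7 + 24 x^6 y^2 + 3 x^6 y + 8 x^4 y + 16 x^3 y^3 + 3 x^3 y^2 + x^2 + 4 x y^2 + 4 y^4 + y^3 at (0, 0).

Type A_{2}, Milnor number mu = 2.

The Hessian of f at 0 has rank 1. Corank 1: A-series; mu = 2 gives A_2.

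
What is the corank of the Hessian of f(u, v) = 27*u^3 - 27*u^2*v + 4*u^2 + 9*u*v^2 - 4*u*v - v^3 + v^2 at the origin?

The Hessian at 0 is [[8, -4], [-4, 2]] of rank 1; hence corank 1.

1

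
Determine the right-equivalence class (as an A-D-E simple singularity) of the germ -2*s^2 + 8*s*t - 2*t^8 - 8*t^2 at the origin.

A_7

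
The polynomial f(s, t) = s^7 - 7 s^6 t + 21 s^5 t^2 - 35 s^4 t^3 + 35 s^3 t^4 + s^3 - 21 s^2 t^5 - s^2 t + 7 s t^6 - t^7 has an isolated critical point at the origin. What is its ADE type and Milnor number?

The Hessian of f at 0 is [[0, 0], [0, 0]] with rank 0, so corank 2. A Groebner basis of the Jacobian ideal J(f) in C{s,t} is {s*t/7 + t^6, s*t^2, s^2 - s*t}; counting standard monomials gives mu = 8. Corank 2; j^3 = s^2*(s - t) has shape L^2 M (L != M), so D-series; mu = 8 gives D_8.

Type D_{8}, Milnor number mu = 8.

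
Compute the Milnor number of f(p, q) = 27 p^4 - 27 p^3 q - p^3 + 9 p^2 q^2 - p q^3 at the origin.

7

The Hessian of f at 0 has rank 0. Corank 2; j^3 = -p^3 is a perfect cube, so E-series; the 4-jet and mu = 7 give E_7.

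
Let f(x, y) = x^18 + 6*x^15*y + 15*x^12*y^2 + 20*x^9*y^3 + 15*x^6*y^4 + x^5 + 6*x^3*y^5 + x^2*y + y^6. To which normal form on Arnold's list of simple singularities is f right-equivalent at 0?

D_7

The Hessian of f at 0 has rank 0. Corank 2; j^3 = x^2*y has shape L^2 M (L != M), so D-series; mu = 7 gives D_7.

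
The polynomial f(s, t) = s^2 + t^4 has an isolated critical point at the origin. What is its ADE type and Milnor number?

Type A_{3}, Milnor number mu = 3.

The Hessian of f at 0 has rank 1. Corank 1: A-series; mu = 3 gives A_3.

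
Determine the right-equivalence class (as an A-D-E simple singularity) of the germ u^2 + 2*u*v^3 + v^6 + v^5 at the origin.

A_4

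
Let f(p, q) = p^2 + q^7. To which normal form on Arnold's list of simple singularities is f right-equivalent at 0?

A_{6}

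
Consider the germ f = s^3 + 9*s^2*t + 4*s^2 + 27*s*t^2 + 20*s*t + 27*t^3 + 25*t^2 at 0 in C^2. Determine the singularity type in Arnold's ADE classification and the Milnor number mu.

The Hessian of f at 0 has rank 1. Corank 1: A-series; mu = 2 gives A_2.

Type A_2, Milnor number mu = 2.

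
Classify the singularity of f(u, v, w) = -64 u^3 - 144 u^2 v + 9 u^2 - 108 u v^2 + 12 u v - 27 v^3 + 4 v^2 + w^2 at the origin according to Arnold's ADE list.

The Hessian of f at 0 is [[18, 12, 0], [12, 8, 0], [0, 0, 2]] with rank 2, so corank 1. A Groebner basis of the Jacobian ideal J(f) in C{u,v,w} is {v^2, u + 2*v/3, w}; counting standard monomials gives mu = 2. Corank 1: A-series; mu = 2 gives A_2.

A_2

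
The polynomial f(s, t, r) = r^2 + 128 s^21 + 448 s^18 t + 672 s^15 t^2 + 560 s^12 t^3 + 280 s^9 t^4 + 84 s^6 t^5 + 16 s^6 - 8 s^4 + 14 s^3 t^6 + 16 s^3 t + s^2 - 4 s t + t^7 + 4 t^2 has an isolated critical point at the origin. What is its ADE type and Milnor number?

The Hessian of f at 0 is [[2, -4, 0], [-4, 8, 0], [0, 0, 2]] with rank 2, so corank 1. A Groebner basis of the Jacobian ideal J(f) in C{s,t,r} is {-s*t/32 + t^4 + t^2/16, s*t^2 - s/48 - 4*t^3/3 + t/24, s^2 - 4*s*t + 4*t^2, r}; counting standard monomials gives mu = 6. Corank 1: A-series; mu = 6 gives A_6.

Type A6, Milnor number mu = 6.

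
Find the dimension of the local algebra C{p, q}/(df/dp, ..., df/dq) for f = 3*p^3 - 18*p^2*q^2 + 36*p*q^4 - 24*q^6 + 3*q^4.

6

The Hessian of f at 0 is [[0, 0], [0, 0]] with rank 0, so corank 2. A Groebner basis of the Jacobian ideal J(f) in C{p,q} is {p^3, p^2*q, -p^2/4 + p*q^2, q^3}; counting standard monomials gives mu = 6. Corank 2; j^3 = 3*p^3 is a perfect cube, so E-series; the 4-jet and mu = 6 give E_6.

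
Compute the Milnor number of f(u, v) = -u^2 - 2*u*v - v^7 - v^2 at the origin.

6

The Hessian of f at 0 is [[-2, -2], [-2, -2]] with rank 1, so corank 1. A Groebner basis of the Jacobian ideal J(f) in C{u,v} is {v^6, u + v}; counting standard monomials gives mu = 6. Corank 1: A-series; mu = 6 gives A_6.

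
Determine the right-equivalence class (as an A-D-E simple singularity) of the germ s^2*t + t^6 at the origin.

D7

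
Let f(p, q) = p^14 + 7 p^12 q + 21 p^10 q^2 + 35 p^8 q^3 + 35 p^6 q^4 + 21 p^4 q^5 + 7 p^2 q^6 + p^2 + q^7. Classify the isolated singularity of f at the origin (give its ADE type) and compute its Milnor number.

The Hessian of f at 0 has rank 1. Corank 1: A-series; mu = 6 gives A_6.

Type A6, Milnor number mu = 6.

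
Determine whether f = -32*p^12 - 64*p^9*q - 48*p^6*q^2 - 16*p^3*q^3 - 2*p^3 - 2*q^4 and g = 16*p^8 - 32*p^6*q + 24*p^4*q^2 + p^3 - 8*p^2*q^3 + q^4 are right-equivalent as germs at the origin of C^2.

Yes.

The Hessian of f at 0 has rank 0. Corank 2; j^3 = -2*p^3 is a perfect cube, so E-series; the 4-jet and mu = 6 give E_6. The Hessian of g at 0 has rank 0. Corank 2; j^3 = p^3 is a perfect cube, so E-series; the 4-jet and mu = 6 give E_6. Both have type E_6, hence right-equivalent.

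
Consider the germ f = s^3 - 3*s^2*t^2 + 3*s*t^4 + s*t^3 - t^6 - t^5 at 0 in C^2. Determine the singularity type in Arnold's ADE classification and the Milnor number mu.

Type E7, Milnor number mu = 7.

The Hessian of f at 0 is [[0, 0], [0, 0]] with rank 0, so corank 2. A Groebner basis of the Jacobian ideal J(f) in C{s,t} is {-s^2 + t^4 - t^3/3, s^3, s^2*t + s^2/3 + t^3/9, -s^2 + s*t^2 - t^3/3}; counting standard monomials gives mu = 7. Corank 2; j^3 = s^3 is a perfect cube, so E-series; the 4-jet and mu = 7 give E_7.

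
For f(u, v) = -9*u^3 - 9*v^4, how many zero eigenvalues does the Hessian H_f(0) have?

2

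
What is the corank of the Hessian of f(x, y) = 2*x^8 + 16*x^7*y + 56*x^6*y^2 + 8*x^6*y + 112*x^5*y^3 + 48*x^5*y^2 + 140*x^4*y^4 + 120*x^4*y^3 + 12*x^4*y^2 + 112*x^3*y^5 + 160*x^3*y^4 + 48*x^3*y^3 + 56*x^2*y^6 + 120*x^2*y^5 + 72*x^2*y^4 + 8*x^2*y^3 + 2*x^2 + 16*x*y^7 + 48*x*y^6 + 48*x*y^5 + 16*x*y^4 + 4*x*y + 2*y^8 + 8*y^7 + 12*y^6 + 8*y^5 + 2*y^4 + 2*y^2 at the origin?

The Hessian at 0 is [[4, 4], [4, 4]] of rank 1; hence corank 1.

1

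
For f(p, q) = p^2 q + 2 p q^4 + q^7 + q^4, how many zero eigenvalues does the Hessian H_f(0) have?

2

The Hessian at 0 is [[0, 0], [0, 0]] of rank 0; hence corank 2.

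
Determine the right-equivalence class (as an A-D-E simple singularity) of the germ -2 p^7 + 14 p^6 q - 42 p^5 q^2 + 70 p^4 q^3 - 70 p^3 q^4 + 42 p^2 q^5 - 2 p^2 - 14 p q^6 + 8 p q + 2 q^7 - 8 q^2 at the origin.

The Hessian of f at 0 is [[-4, 8], [8, -16]] with rank 1, so corank 1. A Groebner basis of the Jacobian ideal J(f) in C{p,q} is {q^6, p - 2*q}; counting standard monomials gives mu = 6. Corank 1: A-series; mu = 6 gives A_6.

A6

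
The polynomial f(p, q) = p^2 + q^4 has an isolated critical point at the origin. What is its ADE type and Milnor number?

The Hessian of f at 0 is [[2, 0], [0, 0]] with rank 1, so corank 1. A Groebner basis of the Jacobian ideal J(f) in C{p,q} is {q^3, p}; counting standard monomials gives mu = 3. Corank 1: A-series; mu = 3 gives A_3.

Type A3, Milnor number mu = 3.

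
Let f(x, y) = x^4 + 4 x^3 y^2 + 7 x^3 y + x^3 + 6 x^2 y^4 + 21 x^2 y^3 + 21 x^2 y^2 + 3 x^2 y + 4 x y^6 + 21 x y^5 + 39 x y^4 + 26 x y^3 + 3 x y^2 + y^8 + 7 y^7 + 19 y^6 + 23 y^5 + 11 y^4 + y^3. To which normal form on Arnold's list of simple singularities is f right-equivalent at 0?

E7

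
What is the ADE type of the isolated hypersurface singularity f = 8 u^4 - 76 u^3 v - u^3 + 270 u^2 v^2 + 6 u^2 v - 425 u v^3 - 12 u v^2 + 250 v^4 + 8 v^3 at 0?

E7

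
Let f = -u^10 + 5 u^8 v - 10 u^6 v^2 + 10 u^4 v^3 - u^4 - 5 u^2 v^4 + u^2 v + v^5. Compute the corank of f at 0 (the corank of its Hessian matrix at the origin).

The Hessian at 0 is [[0, 0], [0, 0]] of rank 0; hence corank 2.

2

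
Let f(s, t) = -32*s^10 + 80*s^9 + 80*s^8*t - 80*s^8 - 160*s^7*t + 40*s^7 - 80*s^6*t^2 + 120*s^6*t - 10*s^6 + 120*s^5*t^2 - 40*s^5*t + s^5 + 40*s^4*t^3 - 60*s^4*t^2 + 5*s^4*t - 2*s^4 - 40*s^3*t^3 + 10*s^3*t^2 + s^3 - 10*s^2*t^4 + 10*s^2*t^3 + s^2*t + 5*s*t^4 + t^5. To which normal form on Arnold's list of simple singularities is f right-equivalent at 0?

The Hessian of f at 0 is [[0, 0], [0, 0]] with rank 0, so corank 2. A Groebner basis of the Jacobian ideal J(f) in C{s,t} is {-s*t/5 + t^4, s*t^2, s^2 + s*t}; counting standard monomials gives mu = 6. Corank 2; j^3 = s^2*(s + t) has shape L^2 M (L != M), so D-series; mu = 6 gives D_6.

D_6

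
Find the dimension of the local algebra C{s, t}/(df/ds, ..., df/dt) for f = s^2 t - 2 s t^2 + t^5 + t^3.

The Hessian of f at 0 is [[0, 0], [0, 0]] with rank 0, so corank 2. A Groebner basis of the Jacobian ideal J(f) in C{s,t} is {s^2/5 + t^4 - t^2/5, s^3 - t^3, s*t - t^2}; counting standard monomials gives mu = 6. Corank 2; j^3 = t*(s - t)^2 has shape L^2 M (L != M), so D-series; mu = 6 gives D_6.

6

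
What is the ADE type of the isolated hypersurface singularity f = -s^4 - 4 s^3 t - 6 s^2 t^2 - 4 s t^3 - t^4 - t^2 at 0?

A_3

The Hessian of f at 0 has rank 1. Corank 1: A-series; mu = 3 gives A_3.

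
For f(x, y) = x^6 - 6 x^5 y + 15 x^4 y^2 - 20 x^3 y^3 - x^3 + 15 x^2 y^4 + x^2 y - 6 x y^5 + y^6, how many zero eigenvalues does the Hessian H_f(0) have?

2

The Hessian at 0 is [[0, 0], [0, 0]] of rank 0; hence corank 2.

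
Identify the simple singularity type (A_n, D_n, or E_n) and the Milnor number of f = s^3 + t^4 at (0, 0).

The Hessian of f at 0 has rank 0. Corank 2; j^3 = s^3 is a perfect cube, so E-series; the 4-jet and mu = 6 give E_6.

Type E_6, Milnor number mu = 6.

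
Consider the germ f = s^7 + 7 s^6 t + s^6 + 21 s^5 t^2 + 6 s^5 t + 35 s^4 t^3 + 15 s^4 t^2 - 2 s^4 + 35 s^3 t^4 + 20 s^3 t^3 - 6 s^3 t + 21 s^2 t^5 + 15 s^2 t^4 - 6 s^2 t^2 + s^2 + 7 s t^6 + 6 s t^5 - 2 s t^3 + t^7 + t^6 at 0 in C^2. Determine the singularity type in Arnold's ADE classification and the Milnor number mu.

Type A_6, Milnor number mu = 6.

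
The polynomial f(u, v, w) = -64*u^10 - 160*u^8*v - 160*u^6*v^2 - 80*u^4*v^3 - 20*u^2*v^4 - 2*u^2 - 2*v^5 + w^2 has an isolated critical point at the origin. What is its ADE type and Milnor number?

Type A4, Milnor number mu = 4.

The Hessian of f at 0 has rank 2. Corank 1: A-series; mu = 4 gives A_4.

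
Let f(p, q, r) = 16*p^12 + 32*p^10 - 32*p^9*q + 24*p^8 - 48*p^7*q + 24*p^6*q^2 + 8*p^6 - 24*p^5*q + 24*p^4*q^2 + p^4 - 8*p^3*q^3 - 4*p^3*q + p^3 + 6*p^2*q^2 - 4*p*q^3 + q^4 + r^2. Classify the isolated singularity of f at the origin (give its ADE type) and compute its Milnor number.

Type E_{6}, Milnor number mu = 6.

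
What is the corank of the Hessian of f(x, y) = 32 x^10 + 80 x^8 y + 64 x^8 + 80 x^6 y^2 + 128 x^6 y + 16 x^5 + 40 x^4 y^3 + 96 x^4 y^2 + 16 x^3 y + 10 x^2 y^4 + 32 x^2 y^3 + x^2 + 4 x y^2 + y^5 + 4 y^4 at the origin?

1

The Hessian at 0 is [[2, 0], [0, 0]] of rank 1; hence corank 1.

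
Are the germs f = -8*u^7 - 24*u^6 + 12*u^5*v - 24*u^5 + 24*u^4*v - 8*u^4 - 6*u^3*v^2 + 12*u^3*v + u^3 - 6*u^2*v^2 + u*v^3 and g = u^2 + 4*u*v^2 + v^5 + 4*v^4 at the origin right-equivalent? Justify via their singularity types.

The Hessian of f at 0 has rank 0. Corank 2; j^3 = u^3 is a perfect cube, so E-series; the 4-jet and mu = 7 give E_7. The Hessian of g at 0 has rank 1. Corank 1: A-series; mu = 4 gives A_4. f is E_7 but g is A_4, hence not right-equivalent.

No.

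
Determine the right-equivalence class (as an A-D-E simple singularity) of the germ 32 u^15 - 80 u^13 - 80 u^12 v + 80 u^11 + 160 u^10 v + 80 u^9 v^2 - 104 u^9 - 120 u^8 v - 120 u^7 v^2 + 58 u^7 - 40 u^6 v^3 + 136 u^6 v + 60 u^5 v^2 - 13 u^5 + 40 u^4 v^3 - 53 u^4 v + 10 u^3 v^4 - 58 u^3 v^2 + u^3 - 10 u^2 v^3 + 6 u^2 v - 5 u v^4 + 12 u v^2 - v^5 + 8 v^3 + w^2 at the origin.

The Hessian of f at 0 is [[0, 0, 0], [0, 0, 0], [0, 0, 2]] with rank 1, so corank 2. A Groebner basis of the Jacobian ideal J(f) in C{u,v,w} is {-7*u^2/64 + u*v^3 - 7*u*v/16 - 7*v^2/16, u^2/16 + u*v/4 + v^4 + v^2/4, u^3 - 12*u*v^2 - 16*v^3, u^2*v + 4*u*v^2 + 4*v^3, w}; counting standard monomials gives mu = 8. Corank 2; j^3 = (u + 2*v)^3 is a perfect cube, so E-series; the 5-jet and mu = 8 give E_8.

E_8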